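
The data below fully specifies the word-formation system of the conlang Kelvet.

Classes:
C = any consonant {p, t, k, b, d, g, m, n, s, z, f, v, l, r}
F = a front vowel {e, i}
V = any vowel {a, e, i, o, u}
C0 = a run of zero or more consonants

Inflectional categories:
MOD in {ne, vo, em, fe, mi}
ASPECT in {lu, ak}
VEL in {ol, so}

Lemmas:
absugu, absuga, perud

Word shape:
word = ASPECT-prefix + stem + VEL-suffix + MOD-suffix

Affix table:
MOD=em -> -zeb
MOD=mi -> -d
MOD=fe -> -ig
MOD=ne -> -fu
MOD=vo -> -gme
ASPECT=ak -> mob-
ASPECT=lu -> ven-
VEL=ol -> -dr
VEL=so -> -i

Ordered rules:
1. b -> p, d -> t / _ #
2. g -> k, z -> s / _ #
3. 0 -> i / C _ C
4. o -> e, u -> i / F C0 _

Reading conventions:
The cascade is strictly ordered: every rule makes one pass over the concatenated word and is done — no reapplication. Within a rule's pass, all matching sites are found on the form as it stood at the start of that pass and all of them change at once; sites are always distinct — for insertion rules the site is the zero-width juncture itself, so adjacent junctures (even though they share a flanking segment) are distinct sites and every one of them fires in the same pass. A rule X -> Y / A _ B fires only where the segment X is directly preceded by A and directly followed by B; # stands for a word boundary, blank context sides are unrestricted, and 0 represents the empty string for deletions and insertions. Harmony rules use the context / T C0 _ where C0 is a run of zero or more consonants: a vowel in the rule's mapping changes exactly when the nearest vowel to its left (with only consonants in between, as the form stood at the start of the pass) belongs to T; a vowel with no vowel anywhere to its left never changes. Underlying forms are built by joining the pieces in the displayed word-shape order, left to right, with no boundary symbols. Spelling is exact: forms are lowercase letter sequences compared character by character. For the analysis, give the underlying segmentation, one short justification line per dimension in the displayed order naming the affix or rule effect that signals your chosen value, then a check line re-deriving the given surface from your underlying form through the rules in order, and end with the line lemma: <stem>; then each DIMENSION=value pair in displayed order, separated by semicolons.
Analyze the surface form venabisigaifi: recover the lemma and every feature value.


underlying: ven-absuga-i-fu
MOD=ne - signalled by the affix -fu
ASPECT=lu - signalled by the affix ven-
VEL=so - signalled by the affix -i
check: venabsugaifu -> venabsugaifu -> venabsugaifu -> venabisugaifu -> venabisigaifi
lemma: absuga; MOD=ne; ASPECT=lu; VEL=so


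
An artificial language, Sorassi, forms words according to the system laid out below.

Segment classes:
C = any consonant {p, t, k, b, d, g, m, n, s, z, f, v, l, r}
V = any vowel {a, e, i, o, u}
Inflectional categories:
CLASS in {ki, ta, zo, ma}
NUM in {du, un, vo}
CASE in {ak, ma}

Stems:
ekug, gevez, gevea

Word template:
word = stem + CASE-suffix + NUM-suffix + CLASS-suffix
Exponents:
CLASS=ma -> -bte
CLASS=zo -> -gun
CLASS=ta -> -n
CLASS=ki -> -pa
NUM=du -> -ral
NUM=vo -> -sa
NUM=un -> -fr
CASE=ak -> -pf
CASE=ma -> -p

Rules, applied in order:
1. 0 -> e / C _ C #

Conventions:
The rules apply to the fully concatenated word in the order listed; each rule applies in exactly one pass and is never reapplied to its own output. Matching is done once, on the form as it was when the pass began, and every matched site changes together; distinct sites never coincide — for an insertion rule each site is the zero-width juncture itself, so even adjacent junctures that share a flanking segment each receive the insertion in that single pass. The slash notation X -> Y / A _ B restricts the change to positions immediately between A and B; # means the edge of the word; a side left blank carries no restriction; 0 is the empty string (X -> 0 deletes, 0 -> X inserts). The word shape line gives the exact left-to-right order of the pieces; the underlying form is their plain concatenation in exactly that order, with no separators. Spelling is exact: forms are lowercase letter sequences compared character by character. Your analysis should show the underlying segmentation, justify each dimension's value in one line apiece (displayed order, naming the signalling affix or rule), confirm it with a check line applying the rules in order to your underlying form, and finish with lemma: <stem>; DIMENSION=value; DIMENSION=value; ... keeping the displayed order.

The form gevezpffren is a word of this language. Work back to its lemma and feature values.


underlying: gevez-pf-fr-n
CLASS=ta - signalled by the affix -n
NUM=un - signalled by the affix -fr
CASE=ak - signalled by the affix -pf
check: gevezpffrn -> gevezpffren
lemma: gevez; CLASS=ta; NUM=un; CASE=ak


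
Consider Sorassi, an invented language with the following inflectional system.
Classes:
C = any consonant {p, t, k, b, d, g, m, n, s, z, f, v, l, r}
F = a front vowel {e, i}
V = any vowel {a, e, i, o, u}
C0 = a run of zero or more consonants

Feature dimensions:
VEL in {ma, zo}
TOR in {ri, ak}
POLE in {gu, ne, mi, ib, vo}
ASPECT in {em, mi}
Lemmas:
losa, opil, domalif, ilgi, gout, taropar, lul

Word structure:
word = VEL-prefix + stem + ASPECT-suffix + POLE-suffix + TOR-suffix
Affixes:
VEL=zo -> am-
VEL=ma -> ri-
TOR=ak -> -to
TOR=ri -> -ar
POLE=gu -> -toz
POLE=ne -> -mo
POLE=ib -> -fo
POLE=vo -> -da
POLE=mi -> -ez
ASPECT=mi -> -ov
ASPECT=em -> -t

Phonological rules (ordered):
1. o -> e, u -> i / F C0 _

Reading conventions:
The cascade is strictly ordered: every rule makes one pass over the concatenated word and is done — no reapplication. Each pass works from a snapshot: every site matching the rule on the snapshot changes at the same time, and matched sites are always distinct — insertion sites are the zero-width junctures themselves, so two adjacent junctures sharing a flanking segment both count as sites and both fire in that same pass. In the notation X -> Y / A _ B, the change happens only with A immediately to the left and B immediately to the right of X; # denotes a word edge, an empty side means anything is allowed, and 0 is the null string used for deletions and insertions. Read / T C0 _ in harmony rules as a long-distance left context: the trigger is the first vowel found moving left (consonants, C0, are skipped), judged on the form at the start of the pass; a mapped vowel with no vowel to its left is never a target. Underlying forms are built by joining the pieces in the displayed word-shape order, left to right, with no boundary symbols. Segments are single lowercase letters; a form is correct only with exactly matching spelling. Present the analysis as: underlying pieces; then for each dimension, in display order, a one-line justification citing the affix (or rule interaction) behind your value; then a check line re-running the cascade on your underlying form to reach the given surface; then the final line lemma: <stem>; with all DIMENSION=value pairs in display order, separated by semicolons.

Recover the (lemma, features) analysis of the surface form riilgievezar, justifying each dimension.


underlying: ri-ilgi-ov-ez-ar
VEL=ma - signalled by the affix ri-
TOR=ri - signalled by the affix -ar
POLE=mi - signalled by the affix -ez
ASPECT=mi - signalled by the affix -ov
check: riilgiovezar -> riilgievezar
lemma: ilgi; VEL=ma; TOR=ri; POLE=mi; ASPECT=mi


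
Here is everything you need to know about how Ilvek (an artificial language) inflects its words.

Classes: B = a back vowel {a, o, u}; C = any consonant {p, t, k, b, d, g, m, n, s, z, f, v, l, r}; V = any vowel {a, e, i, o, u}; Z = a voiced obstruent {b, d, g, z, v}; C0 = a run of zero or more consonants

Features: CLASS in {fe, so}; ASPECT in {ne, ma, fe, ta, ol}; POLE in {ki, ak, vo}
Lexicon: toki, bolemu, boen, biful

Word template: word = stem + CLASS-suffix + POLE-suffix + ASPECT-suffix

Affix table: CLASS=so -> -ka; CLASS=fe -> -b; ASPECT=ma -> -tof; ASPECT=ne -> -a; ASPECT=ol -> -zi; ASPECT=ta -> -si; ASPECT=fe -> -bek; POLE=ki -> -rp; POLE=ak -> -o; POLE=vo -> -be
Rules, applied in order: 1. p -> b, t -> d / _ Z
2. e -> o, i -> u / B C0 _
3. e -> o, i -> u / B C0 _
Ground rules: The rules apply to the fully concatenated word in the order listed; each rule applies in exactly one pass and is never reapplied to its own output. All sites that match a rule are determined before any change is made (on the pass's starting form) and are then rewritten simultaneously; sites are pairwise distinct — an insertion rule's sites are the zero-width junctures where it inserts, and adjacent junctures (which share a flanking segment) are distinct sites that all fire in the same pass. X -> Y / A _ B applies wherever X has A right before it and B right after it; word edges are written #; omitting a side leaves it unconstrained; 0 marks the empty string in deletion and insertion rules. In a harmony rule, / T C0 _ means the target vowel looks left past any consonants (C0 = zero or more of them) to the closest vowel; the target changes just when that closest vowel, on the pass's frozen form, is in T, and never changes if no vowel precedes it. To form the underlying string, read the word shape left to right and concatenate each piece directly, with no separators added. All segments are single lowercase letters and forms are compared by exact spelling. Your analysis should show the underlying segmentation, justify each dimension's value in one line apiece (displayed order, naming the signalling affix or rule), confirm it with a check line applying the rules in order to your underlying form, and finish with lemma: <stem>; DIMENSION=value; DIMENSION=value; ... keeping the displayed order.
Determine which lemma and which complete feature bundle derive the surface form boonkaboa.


underlying: boen-ka-be-a
CLASS=so - signalled by the affix -ka
ASPECT=ne - signalled by the affix -a
POLE=vo - signalled by the affix -be
check: boenkabea -> boenkabea -> boonkaboa -> boonkaboa
lemma: boen; CLASS=so; ASPECT=ne; POLE=vo


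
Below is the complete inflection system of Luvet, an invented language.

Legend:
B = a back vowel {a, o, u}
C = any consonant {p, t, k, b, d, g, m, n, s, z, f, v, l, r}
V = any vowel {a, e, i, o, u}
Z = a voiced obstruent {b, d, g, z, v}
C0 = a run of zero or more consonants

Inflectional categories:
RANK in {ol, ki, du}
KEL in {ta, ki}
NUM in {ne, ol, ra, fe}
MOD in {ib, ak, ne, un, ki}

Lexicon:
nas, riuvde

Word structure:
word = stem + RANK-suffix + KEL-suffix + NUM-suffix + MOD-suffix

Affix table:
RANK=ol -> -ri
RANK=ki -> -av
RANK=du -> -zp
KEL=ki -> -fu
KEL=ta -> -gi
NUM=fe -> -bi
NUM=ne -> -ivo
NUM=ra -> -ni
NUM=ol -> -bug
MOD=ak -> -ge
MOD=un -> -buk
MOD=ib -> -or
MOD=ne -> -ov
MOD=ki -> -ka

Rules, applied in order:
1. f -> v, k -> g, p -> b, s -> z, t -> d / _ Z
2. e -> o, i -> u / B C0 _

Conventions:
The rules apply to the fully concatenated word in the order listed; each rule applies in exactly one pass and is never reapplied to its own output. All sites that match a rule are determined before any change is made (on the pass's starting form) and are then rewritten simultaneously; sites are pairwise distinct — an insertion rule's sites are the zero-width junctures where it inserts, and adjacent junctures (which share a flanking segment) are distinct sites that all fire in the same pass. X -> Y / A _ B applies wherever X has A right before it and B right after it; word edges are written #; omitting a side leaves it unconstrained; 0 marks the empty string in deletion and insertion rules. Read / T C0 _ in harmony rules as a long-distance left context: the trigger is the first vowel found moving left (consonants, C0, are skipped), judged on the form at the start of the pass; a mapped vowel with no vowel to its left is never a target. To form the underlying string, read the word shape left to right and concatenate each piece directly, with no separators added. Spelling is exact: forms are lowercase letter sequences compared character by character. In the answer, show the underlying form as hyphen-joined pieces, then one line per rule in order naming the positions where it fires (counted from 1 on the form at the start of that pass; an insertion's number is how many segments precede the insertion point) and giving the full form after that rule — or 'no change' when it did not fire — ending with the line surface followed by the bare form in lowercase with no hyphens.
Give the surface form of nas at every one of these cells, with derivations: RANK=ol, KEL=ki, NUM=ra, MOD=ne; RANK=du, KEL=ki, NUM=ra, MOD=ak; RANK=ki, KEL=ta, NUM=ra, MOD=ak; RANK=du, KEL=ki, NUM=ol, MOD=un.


cell RANK=ol, KEL=ki, NUM=ra, MOD=ne:
underlying: nas-ri-fu-ni-ov
1. f -> v, k -> g, p -> b, s -> z, t -> d / _ Z: no change
2. e -> o, i -> u / B C0 _: fires at position(s) 5, 9: nasrufunuov
surface: nasrufunuov

cell RANK=du, KEL=ki, NUM=ra, MOD=ak:
underlying: nas-zp-fu-ni-ge
1. f -> v, k -> g, p -> b, s -> z, t -> d / _ Z: fires at position(s) 3: nazzpfunige
2. e -> o, i -> u / B C0 _: fires at position(s) 9: nazzpfunuge
surface: nazzpfunuge

cell RANK=ki, KEL=ta, NUM=ra, MOD=ak:
underlying: nas-av-gi-ni-ge
1. f -> v, k -> g, p -> b, s -> z, t -> d / _ Z: no change
2. e -> o, i -> u / B C0 _: fires at position(s) 7: nasavgunige
surface: nasavgunige

cell RANK=du, KEL=ki, NUM=ol, MOD=un:
underlying: nas-zp-fu-bug-buk
1. f -> v, k -> g, p -> b, s -> z, t -> d / _ Z: fires at position(s) 3: nazzpfubugbuk
2. e -> o, i -> u / B C0 _: no change
surface: nazzpfubugbuk


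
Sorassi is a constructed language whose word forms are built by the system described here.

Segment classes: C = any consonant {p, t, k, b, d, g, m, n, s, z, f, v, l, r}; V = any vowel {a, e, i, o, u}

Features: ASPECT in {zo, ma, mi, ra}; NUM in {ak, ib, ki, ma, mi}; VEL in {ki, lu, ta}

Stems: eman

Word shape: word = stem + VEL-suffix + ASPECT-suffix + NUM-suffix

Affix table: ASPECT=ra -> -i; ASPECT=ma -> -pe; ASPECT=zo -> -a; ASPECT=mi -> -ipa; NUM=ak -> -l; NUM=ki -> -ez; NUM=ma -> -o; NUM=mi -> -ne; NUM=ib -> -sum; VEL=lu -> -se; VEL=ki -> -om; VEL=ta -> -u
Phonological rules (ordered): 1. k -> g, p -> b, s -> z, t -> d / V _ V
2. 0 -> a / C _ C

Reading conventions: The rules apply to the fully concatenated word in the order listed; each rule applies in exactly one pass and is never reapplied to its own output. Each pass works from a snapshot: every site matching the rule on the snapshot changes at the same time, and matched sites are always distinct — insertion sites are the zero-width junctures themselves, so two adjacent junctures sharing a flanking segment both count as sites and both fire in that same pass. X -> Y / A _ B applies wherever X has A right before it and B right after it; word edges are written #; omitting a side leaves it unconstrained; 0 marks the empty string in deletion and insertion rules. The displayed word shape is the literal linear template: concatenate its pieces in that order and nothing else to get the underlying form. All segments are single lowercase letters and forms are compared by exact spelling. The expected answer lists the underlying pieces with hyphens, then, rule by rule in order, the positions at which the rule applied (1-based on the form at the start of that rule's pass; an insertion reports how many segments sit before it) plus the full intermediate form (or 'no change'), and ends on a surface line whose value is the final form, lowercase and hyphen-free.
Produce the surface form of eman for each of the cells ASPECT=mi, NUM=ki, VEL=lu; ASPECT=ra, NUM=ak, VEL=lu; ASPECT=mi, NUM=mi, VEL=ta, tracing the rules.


cell ASPECT=mi, NUM=ki, VEL=lu:
underlying: eman-se-ipa-ez
1. k -> g, p -> b, s -> z, t -> d / V _ V: fires at position(s) 8: emanseibaez
2. 0 -> a / C _ C: inserts after position(s) 4: emanaseibaez
surface: emanaseibaez

cell ASPECT=ra, NUM=ak, VEL=lu:
underlying: eman-se-i-l
1. k -> g, p -> b, s -> z, t -> d / V _ V: no change
2. 0 -> a / C _ C: inserts after position(s) 4: emanaseil
surface: emanaseil

cell ASPECT=mi, NUM=mi, VEL=ta:
underlying: eman-u-ipa-ne
1. k -> g, p -> b, s -> z, t -> d / V _ V: fires at position(s) 7: emanuibane
2. 0 -> a / C _ C: no change
surface: emanuibane


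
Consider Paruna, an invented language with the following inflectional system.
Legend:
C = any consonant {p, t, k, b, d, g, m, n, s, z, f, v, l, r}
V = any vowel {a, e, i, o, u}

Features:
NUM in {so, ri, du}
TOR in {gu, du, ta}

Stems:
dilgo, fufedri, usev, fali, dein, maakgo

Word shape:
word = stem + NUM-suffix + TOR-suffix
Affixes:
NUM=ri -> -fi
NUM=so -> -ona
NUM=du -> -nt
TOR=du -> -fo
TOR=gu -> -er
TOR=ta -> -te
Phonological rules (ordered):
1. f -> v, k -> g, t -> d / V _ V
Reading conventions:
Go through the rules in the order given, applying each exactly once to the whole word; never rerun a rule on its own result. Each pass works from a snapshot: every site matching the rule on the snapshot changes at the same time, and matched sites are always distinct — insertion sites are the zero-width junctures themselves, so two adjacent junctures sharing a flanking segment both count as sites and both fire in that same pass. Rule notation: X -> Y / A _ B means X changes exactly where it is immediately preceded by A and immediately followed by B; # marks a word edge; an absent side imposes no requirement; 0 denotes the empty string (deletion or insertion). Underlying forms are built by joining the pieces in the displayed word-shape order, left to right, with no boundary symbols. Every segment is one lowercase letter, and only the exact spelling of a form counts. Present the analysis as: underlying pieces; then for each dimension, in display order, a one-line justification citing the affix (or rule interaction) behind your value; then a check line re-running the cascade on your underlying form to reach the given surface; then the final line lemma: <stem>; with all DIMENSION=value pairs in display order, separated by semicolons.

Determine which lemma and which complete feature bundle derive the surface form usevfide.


underlying: usev-fi-te
NUM=ri - signalled by the affix -fi
TOR=ta - signalled by the affix -te
check: usevfite -> usevfide
lemma: usev; NUM=ri; TOR=ta


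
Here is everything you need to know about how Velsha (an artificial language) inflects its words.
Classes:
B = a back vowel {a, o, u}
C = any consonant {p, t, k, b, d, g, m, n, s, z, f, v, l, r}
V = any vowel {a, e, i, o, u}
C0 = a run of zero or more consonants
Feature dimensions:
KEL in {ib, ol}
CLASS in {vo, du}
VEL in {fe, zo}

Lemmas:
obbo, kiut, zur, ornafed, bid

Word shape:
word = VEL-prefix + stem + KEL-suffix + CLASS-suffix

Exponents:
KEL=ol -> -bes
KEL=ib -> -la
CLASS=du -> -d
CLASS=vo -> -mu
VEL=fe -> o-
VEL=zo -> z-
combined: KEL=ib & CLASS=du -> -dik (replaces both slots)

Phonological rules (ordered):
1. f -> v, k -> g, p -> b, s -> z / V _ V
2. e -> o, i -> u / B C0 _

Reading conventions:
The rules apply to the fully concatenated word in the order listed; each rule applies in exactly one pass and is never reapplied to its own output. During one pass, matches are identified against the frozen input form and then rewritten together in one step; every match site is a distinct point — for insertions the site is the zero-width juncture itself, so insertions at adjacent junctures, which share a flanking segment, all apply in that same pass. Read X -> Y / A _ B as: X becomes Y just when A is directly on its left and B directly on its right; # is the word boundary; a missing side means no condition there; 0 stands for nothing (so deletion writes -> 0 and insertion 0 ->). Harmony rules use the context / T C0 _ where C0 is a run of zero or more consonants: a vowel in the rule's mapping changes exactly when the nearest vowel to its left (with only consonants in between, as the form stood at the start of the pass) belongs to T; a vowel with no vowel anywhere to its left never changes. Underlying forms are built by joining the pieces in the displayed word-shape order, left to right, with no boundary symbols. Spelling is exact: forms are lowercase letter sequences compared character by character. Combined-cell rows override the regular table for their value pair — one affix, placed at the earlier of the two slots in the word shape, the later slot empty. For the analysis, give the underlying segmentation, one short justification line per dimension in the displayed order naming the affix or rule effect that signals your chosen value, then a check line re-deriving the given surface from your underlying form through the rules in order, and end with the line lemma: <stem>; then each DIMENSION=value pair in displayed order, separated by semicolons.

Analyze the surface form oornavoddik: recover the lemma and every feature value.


underlying: o-ornafed-dik
KEL=ib - signalled by the combined affix row
CLASS=du - signalled by the combined affix row
VEL=fe - signalled by the affix o-
check: oornafeddik -> oornaveddik -> oornavoddik
lemma: ornafed; KEL=ib; CLASS=du; VEL=fe


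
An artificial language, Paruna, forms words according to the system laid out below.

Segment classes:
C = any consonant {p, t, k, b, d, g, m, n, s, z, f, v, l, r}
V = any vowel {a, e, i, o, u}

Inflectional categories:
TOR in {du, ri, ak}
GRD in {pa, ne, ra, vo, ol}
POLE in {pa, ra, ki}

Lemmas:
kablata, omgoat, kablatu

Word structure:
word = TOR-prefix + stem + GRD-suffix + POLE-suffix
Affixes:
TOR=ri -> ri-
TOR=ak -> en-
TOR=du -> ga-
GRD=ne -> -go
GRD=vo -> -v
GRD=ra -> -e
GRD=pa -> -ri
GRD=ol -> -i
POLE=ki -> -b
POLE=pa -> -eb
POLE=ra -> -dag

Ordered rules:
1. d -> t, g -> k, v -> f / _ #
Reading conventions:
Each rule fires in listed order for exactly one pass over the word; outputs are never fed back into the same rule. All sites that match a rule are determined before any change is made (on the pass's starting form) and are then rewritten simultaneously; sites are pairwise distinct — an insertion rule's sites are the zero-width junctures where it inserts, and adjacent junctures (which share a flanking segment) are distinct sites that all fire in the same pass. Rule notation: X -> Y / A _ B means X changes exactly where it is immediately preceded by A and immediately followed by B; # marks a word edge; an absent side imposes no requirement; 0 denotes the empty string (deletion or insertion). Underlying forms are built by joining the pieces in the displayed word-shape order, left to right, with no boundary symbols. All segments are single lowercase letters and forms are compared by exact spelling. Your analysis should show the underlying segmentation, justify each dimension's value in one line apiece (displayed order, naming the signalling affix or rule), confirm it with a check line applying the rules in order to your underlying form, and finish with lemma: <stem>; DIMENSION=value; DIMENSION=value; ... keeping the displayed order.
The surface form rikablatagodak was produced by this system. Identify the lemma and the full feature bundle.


underlying: ri-kablata-go-dag
TOR=ri - signalled by the affix ri-
GRD=ne - signalled by the affix -go
POLE=ra - signalled by the affix -dag
check: rikablatagodag -> rikablatagodak
lemma: kablata; TOR=ri; GRD=ne; POLE=ra


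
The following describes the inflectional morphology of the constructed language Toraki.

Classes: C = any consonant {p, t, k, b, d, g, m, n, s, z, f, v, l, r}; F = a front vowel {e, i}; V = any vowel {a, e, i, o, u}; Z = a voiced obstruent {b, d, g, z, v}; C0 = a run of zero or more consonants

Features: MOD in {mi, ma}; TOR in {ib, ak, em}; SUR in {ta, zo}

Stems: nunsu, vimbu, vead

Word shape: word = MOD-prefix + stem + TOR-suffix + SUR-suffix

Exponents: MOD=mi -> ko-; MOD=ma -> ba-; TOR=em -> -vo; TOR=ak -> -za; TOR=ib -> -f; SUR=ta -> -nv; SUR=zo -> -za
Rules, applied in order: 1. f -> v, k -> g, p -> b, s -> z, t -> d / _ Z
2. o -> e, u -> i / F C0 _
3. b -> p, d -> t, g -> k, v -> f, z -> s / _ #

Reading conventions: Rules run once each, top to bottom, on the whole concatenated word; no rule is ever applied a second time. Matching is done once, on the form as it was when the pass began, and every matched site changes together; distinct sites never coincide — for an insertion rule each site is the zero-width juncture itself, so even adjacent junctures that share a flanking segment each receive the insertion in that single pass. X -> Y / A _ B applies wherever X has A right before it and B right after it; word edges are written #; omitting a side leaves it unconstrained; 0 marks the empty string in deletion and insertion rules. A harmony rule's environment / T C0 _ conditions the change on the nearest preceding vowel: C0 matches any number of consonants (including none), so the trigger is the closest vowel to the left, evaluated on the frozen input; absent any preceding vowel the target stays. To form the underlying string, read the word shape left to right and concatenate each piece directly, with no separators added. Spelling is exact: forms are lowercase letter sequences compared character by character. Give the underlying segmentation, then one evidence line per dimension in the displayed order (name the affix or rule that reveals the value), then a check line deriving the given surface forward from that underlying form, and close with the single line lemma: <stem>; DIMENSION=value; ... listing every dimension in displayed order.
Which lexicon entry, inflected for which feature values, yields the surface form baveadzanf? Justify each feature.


underlying: ba-vead-za-nv
MOD=ma - signalled by the affix ba-
TOR=ak - signalled by the affix -za
SUR=ta - signalled by the affix -nv
check: baveadzanv -> baveadzanv -> baveadzanv -> baveadzanf
lemma: vead; MOD=ma; TOR=ak; SUR=ta


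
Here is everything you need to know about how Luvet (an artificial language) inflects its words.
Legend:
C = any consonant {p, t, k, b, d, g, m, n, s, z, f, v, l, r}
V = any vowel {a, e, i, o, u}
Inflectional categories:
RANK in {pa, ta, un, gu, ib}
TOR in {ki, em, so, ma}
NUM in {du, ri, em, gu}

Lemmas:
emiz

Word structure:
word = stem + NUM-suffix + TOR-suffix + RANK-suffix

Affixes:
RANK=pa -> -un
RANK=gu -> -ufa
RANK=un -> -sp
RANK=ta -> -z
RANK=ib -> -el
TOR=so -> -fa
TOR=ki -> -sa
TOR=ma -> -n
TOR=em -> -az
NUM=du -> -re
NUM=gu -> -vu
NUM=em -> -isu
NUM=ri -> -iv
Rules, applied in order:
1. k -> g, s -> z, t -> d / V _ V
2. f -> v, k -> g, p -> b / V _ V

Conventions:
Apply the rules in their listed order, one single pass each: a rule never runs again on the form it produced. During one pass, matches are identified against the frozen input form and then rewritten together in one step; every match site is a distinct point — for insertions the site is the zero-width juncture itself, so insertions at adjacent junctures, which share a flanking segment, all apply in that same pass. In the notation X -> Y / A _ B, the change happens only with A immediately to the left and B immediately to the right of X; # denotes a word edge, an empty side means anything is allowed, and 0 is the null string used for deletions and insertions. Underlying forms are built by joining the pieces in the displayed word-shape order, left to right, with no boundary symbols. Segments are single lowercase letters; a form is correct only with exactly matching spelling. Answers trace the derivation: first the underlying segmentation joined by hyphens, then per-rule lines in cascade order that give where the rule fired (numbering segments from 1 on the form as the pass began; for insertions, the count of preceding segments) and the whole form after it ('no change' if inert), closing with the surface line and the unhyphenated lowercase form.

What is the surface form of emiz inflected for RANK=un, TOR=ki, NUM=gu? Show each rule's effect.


underlying: emiz-vu-sa-sp
1. k -> g, s -> z, t -> d / V _ V: fires at position(s) 7: emizvuzasp
2. f -> v, k -> g, p -> b / V _ V: no change
surface: emizvuzasp


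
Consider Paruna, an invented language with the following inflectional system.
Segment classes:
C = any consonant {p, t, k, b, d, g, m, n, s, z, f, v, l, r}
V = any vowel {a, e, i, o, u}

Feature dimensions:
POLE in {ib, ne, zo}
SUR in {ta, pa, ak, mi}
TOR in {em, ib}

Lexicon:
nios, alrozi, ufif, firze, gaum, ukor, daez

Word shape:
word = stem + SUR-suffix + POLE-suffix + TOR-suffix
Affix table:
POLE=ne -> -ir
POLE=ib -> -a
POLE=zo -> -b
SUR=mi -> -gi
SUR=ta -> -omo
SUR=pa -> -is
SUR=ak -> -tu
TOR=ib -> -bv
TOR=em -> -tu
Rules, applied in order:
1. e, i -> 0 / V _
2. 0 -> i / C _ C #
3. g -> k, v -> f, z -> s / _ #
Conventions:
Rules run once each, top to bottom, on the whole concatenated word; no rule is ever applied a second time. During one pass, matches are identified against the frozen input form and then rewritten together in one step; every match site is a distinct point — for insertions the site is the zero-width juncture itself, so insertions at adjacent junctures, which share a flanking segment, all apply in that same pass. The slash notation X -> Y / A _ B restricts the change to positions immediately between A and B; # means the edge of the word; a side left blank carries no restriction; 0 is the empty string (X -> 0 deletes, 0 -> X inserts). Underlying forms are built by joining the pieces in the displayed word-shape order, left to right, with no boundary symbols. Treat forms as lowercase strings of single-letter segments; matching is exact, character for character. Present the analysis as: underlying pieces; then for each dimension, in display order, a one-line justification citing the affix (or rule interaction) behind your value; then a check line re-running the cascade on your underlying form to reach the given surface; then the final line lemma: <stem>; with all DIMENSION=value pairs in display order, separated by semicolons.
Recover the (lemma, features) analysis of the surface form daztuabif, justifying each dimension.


underlying: daez-tu-a-bv
POLE=ib - signalled by the affix -a
SUR=ak - signalled by the affix -tu
TOR=ib - signalled by the affix -bv
check: daeztuabv -> daztuabv -> daztuabiv -> daztuabif
lemma: daez; POLE=ib; SUR=ak; TOR=ib


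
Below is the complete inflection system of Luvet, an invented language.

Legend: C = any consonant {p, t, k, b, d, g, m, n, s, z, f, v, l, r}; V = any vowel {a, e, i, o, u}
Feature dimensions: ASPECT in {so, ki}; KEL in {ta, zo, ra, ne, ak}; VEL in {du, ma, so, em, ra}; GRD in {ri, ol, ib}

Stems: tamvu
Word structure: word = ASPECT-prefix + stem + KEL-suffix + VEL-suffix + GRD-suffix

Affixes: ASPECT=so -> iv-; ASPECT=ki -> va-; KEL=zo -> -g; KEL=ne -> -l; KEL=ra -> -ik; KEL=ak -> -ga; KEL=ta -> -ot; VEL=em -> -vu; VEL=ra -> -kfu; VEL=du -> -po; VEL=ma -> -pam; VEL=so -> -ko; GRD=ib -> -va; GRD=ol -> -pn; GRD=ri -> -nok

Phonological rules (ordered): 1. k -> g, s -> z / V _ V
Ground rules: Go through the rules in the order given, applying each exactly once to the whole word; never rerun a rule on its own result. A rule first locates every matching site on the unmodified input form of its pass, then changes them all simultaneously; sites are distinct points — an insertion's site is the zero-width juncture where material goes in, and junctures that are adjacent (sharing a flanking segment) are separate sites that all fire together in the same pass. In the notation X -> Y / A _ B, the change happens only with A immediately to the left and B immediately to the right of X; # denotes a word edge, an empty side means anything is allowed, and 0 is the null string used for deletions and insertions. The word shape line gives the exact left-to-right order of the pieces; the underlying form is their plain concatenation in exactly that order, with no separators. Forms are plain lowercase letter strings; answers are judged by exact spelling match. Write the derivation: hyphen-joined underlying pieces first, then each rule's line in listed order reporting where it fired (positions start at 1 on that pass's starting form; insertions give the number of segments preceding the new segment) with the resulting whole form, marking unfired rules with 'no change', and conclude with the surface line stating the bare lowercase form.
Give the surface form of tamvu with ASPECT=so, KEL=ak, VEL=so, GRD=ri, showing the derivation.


underlying: iv-tamvu-ga-ko-nok
1. k -> g, s -> z / V _ V: fires at position(s) 10: ivtamvugagonok
surface: ivtamvugagonok


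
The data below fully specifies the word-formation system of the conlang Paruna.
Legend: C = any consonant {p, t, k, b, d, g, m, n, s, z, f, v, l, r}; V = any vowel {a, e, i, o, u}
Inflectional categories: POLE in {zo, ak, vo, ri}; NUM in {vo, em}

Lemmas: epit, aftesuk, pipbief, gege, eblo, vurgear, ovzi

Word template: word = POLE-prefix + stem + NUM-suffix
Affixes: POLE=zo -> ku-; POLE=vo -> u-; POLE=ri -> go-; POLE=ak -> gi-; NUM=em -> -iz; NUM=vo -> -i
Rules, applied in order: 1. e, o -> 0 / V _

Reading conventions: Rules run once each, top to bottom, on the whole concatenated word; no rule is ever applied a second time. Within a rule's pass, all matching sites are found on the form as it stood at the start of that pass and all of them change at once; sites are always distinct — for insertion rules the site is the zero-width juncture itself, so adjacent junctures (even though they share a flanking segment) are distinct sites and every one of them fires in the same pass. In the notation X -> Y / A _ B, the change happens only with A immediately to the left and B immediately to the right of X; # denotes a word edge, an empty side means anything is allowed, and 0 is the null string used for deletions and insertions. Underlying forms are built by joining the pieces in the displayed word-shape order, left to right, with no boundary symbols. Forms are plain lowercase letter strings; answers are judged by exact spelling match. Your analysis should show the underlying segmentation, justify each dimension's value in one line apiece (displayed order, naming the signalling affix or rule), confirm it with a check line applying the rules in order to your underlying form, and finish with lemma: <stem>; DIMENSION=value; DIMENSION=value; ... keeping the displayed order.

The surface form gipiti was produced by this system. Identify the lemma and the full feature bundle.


underlying: gi-epit-i
POLE=ak - signalled by the affix gi-
NUM=vo - signalled by the affix -i
check: giepiti -> gipiti
lemma: epit; POLE=ak; NUM=vo


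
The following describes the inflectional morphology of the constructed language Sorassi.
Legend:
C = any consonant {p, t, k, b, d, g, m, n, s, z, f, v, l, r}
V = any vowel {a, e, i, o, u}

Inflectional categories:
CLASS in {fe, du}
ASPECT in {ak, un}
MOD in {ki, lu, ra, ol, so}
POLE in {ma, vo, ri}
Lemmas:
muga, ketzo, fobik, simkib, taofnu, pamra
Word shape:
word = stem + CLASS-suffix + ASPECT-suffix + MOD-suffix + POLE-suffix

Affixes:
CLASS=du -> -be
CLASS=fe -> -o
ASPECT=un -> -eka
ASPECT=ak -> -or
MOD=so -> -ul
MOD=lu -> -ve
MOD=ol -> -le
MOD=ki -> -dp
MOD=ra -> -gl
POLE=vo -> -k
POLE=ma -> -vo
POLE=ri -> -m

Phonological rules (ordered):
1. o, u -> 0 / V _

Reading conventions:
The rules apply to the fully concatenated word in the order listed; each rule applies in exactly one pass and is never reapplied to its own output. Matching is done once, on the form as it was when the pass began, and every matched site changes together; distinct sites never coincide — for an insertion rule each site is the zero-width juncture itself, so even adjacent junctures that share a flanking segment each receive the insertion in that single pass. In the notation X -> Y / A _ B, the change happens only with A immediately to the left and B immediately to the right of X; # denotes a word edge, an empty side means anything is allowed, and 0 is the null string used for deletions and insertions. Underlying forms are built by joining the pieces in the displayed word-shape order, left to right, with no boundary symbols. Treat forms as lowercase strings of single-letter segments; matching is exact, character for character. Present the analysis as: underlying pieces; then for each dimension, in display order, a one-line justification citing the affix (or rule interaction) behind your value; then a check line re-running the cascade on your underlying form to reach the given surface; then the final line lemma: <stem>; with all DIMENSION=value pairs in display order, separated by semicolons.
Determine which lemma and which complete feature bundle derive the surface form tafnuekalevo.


underlying: taofnu-o-eka-le-vo
CLASS=fe - signalled by the affix -o
ASPECT=un - signalled by the affix -eka
MOD=ol - signalled by the affix -le
POLE=ma - signalled by the affix -vo
check: taofnuoekalevo -> tafnuekalevo
lemma: taofnu; CLASS=fe; ASPECT=un; MOD=ol; POLE=ma


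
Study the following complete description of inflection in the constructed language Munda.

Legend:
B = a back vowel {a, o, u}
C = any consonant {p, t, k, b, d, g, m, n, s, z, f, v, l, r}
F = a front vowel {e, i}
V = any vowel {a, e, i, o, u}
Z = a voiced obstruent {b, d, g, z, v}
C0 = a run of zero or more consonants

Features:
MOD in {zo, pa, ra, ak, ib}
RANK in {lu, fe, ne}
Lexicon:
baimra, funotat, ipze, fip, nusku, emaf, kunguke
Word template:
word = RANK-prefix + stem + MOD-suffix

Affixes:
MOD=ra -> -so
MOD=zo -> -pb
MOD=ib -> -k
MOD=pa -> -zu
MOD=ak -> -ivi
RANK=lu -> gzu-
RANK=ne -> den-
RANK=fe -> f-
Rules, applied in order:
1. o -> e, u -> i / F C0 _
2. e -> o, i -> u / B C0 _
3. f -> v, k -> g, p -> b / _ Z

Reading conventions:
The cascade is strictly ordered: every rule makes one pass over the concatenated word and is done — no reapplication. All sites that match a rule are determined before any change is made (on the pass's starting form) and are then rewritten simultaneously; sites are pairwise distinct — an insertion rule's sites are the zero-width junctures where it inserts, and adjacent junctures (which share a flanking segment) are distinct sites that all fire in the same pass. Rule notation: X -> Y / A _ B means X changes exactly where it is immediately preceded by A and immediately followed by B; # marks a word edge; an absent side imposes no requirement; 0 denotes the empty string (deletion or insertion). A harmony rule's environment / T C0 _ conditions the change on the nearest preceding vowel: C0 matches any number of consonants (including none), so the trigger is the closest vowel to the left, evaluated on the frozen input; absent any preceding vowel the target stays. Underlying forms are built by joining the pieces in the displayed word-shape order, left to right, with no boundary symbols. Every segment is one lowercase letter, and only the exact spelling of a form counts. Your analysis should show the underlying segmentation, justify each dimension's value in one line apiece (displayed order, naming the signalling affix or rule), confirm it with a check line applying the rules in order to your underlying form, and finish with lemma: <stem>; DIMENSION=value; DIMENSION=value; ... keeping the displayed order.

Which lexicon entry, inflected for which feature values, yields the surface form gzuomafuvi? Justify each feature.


underlying: gzu-emaf-ivi
MOD=ak - signalled by the affix -ivi
RANK=lu - signalled by the affix gzu-
check: gzuemafivi -> gzuemafivi -> gzuomafuvi -> gzuomafuvi
lemma: emaf; MOD=ak; RANK=lu


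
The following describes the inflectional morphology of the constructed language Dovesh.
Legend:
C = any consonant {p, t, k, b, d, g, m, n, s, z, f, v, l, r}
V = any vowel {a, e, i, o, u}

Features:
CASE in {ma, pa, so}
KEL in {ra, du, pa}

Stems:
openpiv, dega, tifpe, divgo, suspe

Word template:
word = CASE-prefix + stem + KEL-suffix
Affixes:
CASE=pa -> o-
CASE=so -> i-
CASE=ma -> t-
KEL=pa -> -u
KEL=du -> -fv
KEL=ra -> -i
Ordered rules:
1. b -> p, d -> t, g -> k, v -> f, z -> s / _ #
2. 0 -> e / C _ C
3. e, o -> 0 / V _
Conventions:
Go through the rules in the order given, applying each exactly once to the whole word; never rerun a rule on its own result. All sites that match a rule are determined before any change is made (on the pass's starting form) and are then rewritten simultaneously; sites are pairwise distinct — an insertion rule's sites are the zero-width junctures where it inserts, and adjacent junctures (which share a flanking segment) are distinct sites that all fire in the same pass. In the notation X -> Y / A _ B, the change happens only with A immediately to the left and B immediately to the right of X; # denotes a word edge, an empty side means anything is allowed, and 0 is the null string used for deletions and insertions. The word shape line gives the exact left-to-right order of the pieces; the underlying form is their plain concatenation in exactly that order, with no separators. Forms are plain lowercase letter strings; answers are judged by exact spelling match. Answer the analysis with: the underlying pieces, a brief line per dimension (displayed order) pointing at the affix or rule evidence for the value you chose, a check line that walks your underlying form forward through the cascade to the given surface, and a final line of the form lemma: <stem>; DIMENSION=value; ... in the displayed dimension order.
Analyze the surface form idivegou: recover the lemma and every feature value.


underlying: i-divgo-u
CASE=so - signalled by the affix i-
KEL=pa - signalled by the affix -u
check: idivgou -> idivgou -> idivegou -> idivegou
lemma: divgo; CASE=so; KEL=pa
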